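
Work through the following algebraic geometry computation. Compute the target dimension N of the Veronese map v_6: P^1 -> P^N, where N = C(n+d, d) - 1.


The Veronese embedding v_d: P^n -> P^N maps each point to all
degree-d monomials in n+1 homogeneous coordinates.
N = C(n+d, d) - 1
N = C(1+6, 6) - 1
N = C(7, 6) - 1
C(7, 6) = 7
N = 7 - 1 = 6

6


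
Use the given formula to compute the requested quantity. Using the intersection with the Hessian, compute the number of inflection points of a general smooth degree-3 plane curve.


For a general smooth plane curve C of degree d, the inflection points are
the intersection of C with its Hessian curve, which has degree 3(d-2).
By Bezout, the total intersection number is d * 3(d-2) = 3 * 3 = 9.
For a general curve every flex is ordinary, so each contributes
multiplicity 1 to C·Hess(C), and the number of distinct inflection
points is 3d(d-2).
Inflection points = 3*3*(3-2) = 3*3*1 = 9

9


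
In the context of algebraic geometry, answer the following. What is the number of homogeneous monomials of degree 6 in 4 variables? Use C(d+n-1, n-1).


The number of degree-6 monomials in 4 variables is C(d+n-1, n-1).
= C(6+4-1, 4-1) = C(9, 3)
= 84

84


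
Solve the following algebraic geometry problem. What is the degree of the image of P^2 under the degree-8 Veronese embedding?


The Veronese variety v_8(P^2) has degree d^r.
d^r = 8^2 = 64

64


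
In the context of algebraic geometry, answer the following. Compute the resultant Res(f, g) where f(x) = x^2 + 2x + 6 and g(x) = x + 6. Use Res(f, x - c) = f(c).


For Res(f, x - c), we evaluate f at x = c.
f(-6) = (-6)^2 + 2*(-6) + 6
= 36 - 12 + 6
= 24 + 6 = 30
Res(f, g) = 30

30


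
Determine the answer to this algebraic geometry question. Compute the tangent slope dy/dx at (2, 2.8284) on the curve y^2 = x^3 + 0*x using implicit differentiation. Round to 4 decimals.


Using implicit differentiation of y^2 = x^3 + 0*x:
2y * dy/dx = 3x^2 + 0
dy/dx = (3x^2 + 0)/(2y)
Numerator: 3*2^2 + 0 = 12
Denominator: 2*2.8284 = 5.6568
dy/dx = 12/5.6568 = 2.1213

2.1213


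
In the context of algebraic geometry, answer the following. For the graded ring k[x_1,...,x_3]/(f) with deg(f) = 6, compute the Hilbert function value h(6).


For R = k[x_1,...,x_n]/(f) with f homogeneous of degree e:
The Hilbert series is (1 - t^e)/(1 - t)^n.
So h(d) = C(d+n-1, n-1) - C(d-e+n-1, n-1) for d >= e.
With n=3, e=6, d=6:
C(6+3-1, 3-1) = C(8, 2) = 28
C(6-6+3-1, 3-1) = C(2, 2) = 1
h(6) = 28 - 1 = 27

27


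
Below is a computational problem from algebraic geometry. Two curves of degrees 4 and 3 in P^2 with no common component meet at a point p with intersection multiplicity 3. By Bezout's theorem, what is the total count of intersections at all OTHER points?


By Bezout's theorem, the total intersection number is d1 * d2.
Total = 4 * 3 = 12
Intersection multiplicity at p = 3
Remaining intersections = 12 - 3 = 9

9


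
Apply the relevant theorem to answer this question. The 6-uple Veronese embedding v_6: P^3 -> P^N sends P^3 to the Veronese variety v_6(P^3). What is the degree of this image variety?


The Veronese variety v_6(P^3) has degree d^r.
d^r = 6^3 = 216

216


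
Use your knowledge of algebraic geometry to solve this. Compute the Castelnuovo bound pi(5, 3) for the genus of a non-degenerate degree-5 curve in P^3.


Castelnuovo's bound: write d - 1 = m(r-1) + epsilon with 0 <= epsilon < r-1.
d - 1 = 5 - 1 = 4
r - 1 = 3 - 1 = 2
4 = 2*2 + 0, so m = 2, epsilon = 0
pi(d, r) = m(m-1)(r-1)/2 + m*epsilon
= 2*1*2/2 + 2*0
= 4/2 + 0
= 2 + 0 = 2

2


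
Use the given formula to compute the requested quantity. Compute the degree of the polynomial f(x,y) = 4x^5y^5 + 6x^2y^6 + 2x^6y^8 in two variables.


Examine each term for its total degree (sum of exponents).
  Term '4x^5y^5' has total degree 5+5 = 10.
  Term '6x^2y^6' has total degree 2+6 = 8.
  Term '2x^6y^8' has total degree 6+8 = 14.
The maximum total degree among all terms is 14.

14


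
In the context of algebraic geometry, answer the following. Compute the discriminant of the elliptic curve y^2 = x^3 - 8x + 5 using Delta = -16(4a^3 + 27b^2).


Compute each component:
4a^3 = 4*(-8)^3 = 4*(-512) = -2048
27b^2 = 27*5^2 = 27*25 = 675
4a^3 + 27b^2 = -2048 + 675 = -1373
Delta = -16*(-1373) = 21968

21968


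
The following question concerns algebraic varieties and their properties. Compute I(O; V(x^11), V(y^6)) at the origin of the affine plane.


The intersection multiplicity of V(x^a) and V(y^b) at the origin is:
I(O; V(x^11), V(y^6)) = dim_k(k[x,y]/(x^11, y^6))
A basis for k[x,y]/(x^11, y^6) is the set of monomials x^i * y^j
where 0 <= i < 11 and 0 <= j < 6.
The number of such monomials is 11 * 6 = 66

66


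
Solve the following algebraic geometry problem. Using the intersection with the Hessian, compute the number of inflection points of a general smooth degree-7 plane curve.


For a general smooth plane curve C of degree d, the inflection points are
the intersection of C with its Hessian curve, which has degree 3(d-2).
By Bezout, the total intersection number is d * 3(d-2) = 7 * 15 = 105.
For a general curve every flex is ordinary, so each contributes
multiplicity 1 to C·Hess(C), and the number of distinct inflection
points is 3d(d-2).
Inflection points = 3*7*(7-2) = 3*7*5 = 105

105


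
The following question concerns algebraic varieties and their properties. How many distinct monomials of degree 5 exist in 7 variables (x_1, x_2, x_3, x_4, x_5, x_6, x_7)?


The number of degree-5 monomials in 7 variables is C(d+n-1, n-1).
= C(5+7-1, 7-1) = C(11, 6)
= 462

462


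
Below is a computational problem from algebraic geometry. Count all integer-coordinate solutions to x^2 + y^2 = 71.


Systematically check integer values of x where x^2 <= 71.
For each valid x, check if 71 - x^2 is a perfect square.
Total integer solutions found: 0

0


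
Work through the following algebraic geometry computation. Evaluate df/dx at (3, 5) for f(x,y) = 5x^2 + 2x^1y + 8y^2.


df/dx = 2*5*x^1 + 1*2*x^0*y
At (3,5): 2*5*3^1 + 1*2*3^0*5
= 30 + 10
= 40

40


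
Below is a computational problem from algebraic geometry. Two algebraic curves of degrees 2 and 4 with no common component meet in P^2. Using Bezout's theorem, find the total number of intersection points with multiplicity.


Bezout's theorem states the intersection count equals the product of degrees.
Intersection count = 2 * 4 = 8

8


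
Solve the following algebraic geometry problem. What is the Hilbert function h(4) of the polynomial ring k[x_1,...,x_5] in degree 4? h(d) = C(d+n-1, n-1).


The Hilbert function for the polynomial ring in 5 variables is:
h(d) = C(d+n-1, n-1)
h(4) = C(4+5-1, 5-1) = C(8, 4)
= 8! / (4! * 4!)
= 70

70


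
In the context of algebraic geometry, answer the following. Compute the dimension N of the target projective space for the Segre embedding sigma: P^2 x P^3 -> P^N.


The Segre embedding maps P^m x P^n into P^N via
all products of coordinates from each factor.
N = (m+1)(n+1) - 1
N = (2+1)(3+1) - 1
N = 3*4 - 1
N = 12 - 1 = 11

11


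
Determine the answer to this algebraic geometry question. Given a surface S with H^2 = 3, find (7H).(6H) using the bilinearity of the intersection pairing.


Using bilinearity of the intersection pairing on a surface S:
(aH).(bH) = ab * (H.H)
We have H^2 = 3.
D.E = (7H).(6H) = 7*6*3
= 42*3
= 126

126


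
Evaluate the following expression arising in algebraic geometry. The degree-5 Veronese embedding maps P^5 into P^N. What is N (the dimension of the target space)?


The Veronese embedding v_d: P^n -> P^N maps each point to all
degree-d monomials in n+1 homogeneous coordinates.
N = C(n+d, d) - 1
N = C(5+5, 5) - 1
N = C(10, 5) - 1
C(10, 5) = 252
N = 252 - 1 = 251

251


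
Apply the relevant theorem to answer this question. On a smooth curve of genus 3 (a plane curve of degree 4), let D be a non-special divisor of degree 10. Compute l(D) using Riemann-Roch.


First, compute the genus of a smooth plane curve of degree 4:
g = (d-1)(d-2)/2 = (4-1)(4-2)/2 = 3
For a non-special divisor D (i.e., h^1(D) = 0), Riemann-Roch gives:
l(D) = deg(D) - g + 1
Since deg(D) = 10 >= 2g - 1 = 5, D is non-special.
l(D) = 10 - 3 + 1 = 8

8


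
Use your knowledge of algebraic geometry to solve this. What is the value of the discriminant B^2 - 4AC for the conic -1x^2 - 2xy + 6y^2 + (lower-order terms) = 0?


The discriminant of a conic Ax^2 + Bxy + Cy^2 + ... = 0 is B^2 - 4AC.
B^2 = (-2)^2 = 4
4AC = 4*(-1)*6 = -24
Discriminant = 4 + 24 = 28

28


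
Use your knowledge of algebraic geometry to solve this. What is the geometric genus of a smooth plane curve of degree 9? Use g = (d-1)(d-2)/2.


Using the genus formula for smooth plane curves:
g = (d-1)(d-2)/2
g = (9-1)(9-2)/2
g = 8*7/2
g = 56/2 = 28

28


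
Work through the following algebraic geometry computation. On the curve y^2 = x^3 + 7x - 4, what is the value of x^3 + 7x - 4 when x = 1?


Compute x^3 + 7x - 4 at x = 1:
x^3 = 1^3 = 1
7*x = 7*1 = 7
Sum: 1 + 7 - 4 = 4

4


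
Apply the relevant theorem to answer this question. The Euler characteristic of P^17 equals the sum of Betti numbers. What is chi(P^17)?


The complex projective space P^17 has one cell in each even real dimension 0, 2, ..., 34.
The cohomology groups are H^{2k}(P^17) = Z for k = 0,...,17, and 0 otherwise.
Euler characteristic = sum of Betti numbers = 1 per even-dimensional cohomology group.
chi(P^17) = 17 + 1 = 18

18


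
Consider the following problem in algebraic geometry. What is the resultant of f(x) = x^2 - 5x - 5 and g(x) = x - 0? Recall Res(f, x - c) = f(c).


For Res(f, x - c), we evaluate f at x = c.
f(0) = 0^2 - 5*0 - 5
= 0 + 0 - 5
= 0 - 5 = -5
Res(f, g) = -5

-5


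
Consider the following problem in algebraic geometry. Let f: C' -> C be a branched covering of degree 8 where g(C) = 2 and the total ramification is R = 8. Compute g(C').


Riemann-Hurwitz formula: 2g' - 2 = d(2g - 2) + R
Given: d = 8, g = 2, R = 8
2g' - 2 = 8*(2*2 - 2) + 8
2g' - 2 = 8*2 + 8
2g' - 2 = 16 + 8 = 24
2g' = 26
g' = 13

13


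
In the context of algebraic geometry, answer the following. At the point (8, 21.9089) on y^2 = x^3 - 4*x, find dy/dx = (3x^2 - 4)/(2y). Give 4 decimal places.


Using implicit differentiation of y^2 = x^3 - 4*x:
2y * dy/dx = 3x^2 - 4
dy/dx = (3x^2 - 4)/(2y)
Numerator: 3*8^2 - 4 = 188
Denominator: 2*21.9089 = 43.8178
dy/dx = 188/43.8178 = 4.2905

4.2905


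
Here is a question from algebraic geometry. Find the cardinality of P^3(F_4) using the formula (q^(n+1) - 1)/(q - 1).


P^3(F_4) has (q^(n+1) - 1)/(q - 1) points.
= 4^3 + 4^2 + 4^1 + 4^0
= 64 + 16 + 4 + 1
= 85

85


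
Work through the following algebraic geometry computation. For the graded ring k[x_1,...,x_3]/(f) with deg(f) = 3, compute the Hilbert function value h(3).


For R = k[x_1,...,x_n]/(f) with f homogeneous of degree e:
The Hilbert series is (1 - t^e)/(1 - t)^n.
So h(d) = C(d+n-1, n-1) - C(d-e+n-1, n-1) for d >= e.
With n=3, e=3, d=3:
C(3+3-1, 3-1) = C(5, 2) = 10
C(3-3+3-1, 3-1) = C(2, 2) = 1
h(3) = 10 - 1 = 9

9


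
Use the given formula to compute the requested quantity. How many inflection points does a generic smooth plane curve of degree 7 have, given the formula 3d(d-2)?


For a general smooth plane curve C of degree d, the inflection points are
the intersection of C with its Hessian curve, which has degree 3(d-2).
By Bezout, the total intersection number is d * 3(d-2) = 7 * 15 = 105.
For a general curve every flex is ordinary, so each contributes
multiplicity 1 to C·Hess(C), and the number of distinct inflection
points is 3d(d-2).
Inflection points = 3*7*(7-2) = 3*7*5 = 105

105


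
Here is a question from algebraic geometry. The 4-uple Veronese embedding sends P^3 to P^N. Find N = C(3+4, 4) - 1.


The Veronese embedding v_d: P^n -> P^N maps each point to all
degree-d monomials in n+1 homogeneous coordinates.
N = C(n+d, d) - 1
N = C(3+4, 4) - 1
N = C(7, 4) - 1
C(7, 4) = 35
N = 35 - 1 = 34

34


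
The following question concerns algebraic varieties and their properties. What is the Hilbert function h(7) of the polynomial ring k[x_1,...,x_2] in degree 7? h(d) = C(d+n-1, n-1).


The Hilbert function for the polynomial ring in 2 variables is:
h(d) = C(d+n-1, n-1)
h(7) = C(7+2-1, 2-1) = C(8, 1)
= 8! / (1! * 7!)
= 8

8


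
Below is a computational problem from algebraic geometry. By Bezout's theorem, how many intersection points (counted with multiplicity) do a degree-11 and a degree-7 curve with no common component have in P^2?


Bezout's theorem states the intersection count equals the product of degrees.
Intersection count = 11 * 7 = 77

77


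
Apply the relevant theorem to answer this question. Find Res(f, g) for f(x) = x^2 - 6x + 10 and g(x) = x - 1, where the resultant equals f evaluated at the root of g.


For Res(f, x - c), we evaluate f at x = c.
f(1) = 1^2 - 6*1 + 10
= 1 - 6 + 10
= -5 + 10 = 5
Res(f, g) = 5

5


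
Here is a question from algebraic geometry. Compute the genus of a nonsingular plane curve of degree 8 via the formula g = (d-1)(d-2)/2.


Using the genus formula for smooth plane curves:
g = (d-1)(d-2)/2
g = (8-1)(8-2)/2
g = 7*6/2
g = 42/2 = 21

21


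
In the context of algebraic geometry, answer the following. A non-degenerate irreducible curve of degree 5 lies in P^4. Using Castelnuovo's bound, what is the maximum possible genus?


Castelnuovo's bound: write d - 1 = m(r-1) + epsilon with 0 <= epsilon < r-1.
d - 1 = 5 - 1 = 4
r - 1 = 4 - 1 = 3
4 = 1*3 + 1, so m = 1, epsilon = 1
pi(d, r) = m(m-1)(r-1)/2 + m*epsilon
= 1*0*3/2 + 1*1
= 0/2 + 1
= 0 + 1 = 1

1


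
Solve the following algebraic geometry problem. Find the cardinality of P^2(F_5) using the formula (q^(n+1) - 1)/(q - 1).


P^2(F_5) has (q^(n+1) - 1)/(q - 1) points.
= 5^2 + 5^1 + 5^0
= 25 + 5 + 1
= 31

31


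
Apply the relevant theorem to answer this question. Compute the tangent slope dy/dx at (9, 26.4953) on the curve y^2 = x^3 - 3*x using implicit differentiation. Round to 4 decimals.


Using implicit differentiation of y^2 = x^3 - 3*x:
2y * dy/dx = 3x^2 - 3
dy/dx = (3x^2 - 3)/(2y)
Numerator: 3*9^2 - 3 = 240
Denominator: 2*26.4953 = 52.9906
dy/dx = 240/52.9906 = 4.5291

4.5291


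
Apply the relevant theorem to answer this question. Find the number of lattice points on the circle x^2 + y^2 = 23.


Systematically check integer values of x where x^2 <= 23.
For each valid x, check if 23 - x^2 is a perfect square.
Total integer solutions found: 0

0


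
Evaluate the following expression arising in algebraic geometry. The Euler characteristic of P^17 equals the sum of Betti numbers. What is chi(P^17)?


The complex projective space P^17 has one cell in each even real dimension 0, 2, ..., 34.
The cohomology groups are H^{2k}(P^17) = Z for k = 0,...,17, and 0 otherwise.
Euler characteristic = sum of Betti numbers = 1 per even-dimensional cohomology group.
chi(P^17) = 17 + 1 = 18

18


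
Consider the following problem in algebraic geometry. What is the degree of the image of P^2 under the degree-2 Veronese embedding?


The Veronese variety v_2(P^2) has degree d^r.
d^r = 2^2 = 4

4


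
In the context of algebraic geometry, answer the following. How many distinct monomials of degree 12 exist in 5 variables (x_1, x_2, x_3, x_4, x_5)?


The number of degree-12 monomials in 5 variables is C(d+n-1, n-1).
= C(12+5-1, 5-1) = C(16, 4)
= 1820

1820


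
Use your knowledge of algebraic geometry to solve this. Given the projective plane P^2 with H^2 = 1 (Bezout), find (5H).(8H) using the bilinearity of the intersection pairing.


Using bilinearity of the intersection pairing on the projective plane P^2:
(aH).(bH) = ab * (H.H)
We have H^2 = 1 (Bezout).
D.E = (5H).(8H) = 5*8*1
= 40*1
= 40

40


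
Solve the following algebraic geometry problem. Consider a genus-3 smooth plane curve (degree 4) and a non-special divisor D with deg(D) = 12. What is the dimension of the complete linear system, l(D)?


First, compute the genus of a smooth plane curve of degree 4:
g = (d-1)(d-2)/2 = (4-1)(4-2)/2 = 3
For a non-special divisor D (i.e., h^1(D) = 0), Riemann-Roch gives:
l(D) = deg(D) - g + 1
Since deg(D) = 12 >= 2g - 1 = 5, D is non-special.
l(D) = 12 - 3 + 1 = 10

10


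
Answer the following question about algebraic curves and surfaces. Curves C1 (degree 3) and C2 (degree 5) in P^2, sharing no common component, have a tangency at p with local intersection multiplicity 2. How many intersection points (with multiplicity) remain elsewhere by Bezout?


By Bezout's theorem, the total intersection number is d1 * d2.
Total = 3 * 5 = 15
Intersection multiplicity at p = 2
Remaining intersections = 15 - 2 = 13

13


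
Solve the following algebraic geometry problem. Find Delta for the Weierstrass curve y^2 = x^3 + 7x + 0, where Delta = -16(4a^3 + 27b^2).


Compute each component:
4a^3 = 4*7^3 = 4*343 = 1372
27b^2 = 27*0^2 = 27*0 = 0
4a^3 + 27b^2 = 1372 + 0 = 1372
Delta = -16*1372 = -21952

-21952


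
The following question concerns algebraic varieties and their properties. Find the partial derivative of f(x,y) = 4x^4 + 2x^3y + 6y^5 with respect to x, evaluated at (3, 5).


df/dx = 4*4*x^3 + 3*2*x^2*y
At (3,5): 4*4*3^3 + 3*2*3^2*5
= 432 + 270
= 702

702


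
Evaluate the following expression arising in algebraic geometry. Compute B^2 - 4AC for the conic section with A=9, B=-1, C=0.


The discriminant of a conic Ax^2 + Bxy + Cy^2 + ... = 0 is B^2 - 4AC.
B^2 = (-1)^2 = 1
4AC = 4*9*0 = 0
Discriminant = 1 + 0 = 1

1


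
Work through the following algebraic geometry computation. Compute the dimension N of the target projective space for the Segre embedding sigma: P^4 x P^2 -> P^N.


The Segre embedding maps P^m x P^n into P^N via
all products of coordinates from each factor.
N = (m+1)(n+1) - 1
N = (4+1)(2+1) - 1
N = 5*3 - 1
N = 15 - 1 = 14

14


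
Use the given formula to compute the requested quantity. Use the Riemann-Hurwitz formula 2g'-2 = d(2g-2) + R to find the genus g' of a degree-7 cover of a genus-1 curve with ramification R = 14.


Riemann-Hurwitz formula: 2g' - 2 = d(2g - 2) + R
Given: d = 7, g = 1, R = 14
2g' - 2 = 7*(2*1 - 2) + 14
2g' - 2 = 7*0 + 14
2g' - 2 = 0 + 14 = 14
2g' = 16
g' = 8

8


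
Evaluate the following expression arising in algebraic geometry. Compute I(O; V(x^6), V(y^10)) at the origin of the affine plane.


The intersection multiplicity of V(x^a) and V(y^b) at the origin is:
I(O; V(x^6), V(y^10)) = dim_k(k[x,y]/(x^6, y^10))
A basis for k[x,y]/(x^6, y^10) is the set of monomials x^i * y^j
where 0 <= i < 6 and 0 <= j < 10.
The number of such monomials is 6 * 10 = 60

60


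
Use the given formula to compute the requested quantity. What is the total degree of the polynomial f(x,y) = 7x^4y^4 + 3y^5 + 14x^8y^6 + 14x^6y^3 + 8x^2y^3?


Examine each term for its total degree (sum of exponents).
  Term '7x^4y^4' has total degree 4+4 = 8.
  Term '3y^5' has total degree 0+5 = 5.
  Term '14x^8y^6' has total degree 8+6 = 14.
  Term '14x^6y^3' has total degree 6+3 = 9.
  Term '8x^2y^3' has total degree 2+3 = 5.
The maximum total degree among all terms is 14.

14


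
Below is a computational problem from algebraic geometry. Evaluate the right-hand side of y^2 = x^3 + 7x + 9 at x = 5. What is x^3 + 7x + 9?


Compute x^3 + 7x + 9 at x = 5:
x^3 = 5^3 = 125
7*x = 7*5 = 35
Sum: 125 + 35 + 9 = 169

169


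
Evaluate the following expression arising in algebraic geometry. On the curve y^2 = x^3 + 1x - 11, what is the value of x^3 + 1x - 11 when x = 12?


Compute x^3 + 1x - 11 at x = 12:
x^3 = 12^3 = 1728
1*x = 1*12 = 12
Sum: 1728 + 12 - 11 = 1729

1729


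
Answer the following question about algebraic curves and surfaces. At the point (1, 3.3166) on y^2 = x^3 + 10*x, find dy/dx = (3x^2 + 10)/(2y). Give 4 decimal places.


Using implicit differentiation of y^2 = x^3 + 10*x:
2y * dy/dx = 3x^2 + 10
dy/dx = (3x^2 + 10)/(2y)
Numerator: 3*1^2 + 10 = 13
Denominator: 2*3.3166 = 6.6332
dy/dx = 13/6.6332 = 1.9598

1.9598


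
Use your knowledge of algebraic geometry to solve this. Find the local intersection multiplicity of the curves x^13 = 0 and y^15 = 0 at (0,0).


The intersection multiplicity of V(x^a) and V(y^b) at the origin is:
I(O; V(x^13), V(y^15)) = dim_k(k[x,y]/(x^13, y^15))
A basis for k[x,y]/(x^13, y^15) is the set of monomials x^i * y^j
where 0 <= i < 13 and 0 <= j < 15.
The number of such monomials is 13 * 15 = 195

195


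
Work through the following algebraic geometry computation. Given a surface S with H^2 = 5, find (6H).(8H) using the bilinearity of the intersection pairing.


Using bilinearity of the intersection pairing on a surface S:
(aH).(bH) = ab * (H.H)
We have H^2 = 5.
D.E = (6H).(8H) = 6*8*5
= 48*5
= 240

240


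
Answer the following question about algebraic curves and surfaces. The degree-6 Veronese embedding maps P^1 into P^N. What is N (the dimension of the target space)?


The Veronese embedding v_d: P^n -> P^N maps each point to all
degree-d monomials in n+1 homogeneous coordinates.
N = C(n+d, d) - 1
N = C(1+6, 6) - 1
N = C(7, 6) - 1
C(7, 6) = 7
N = 7 - 1 = 6

6


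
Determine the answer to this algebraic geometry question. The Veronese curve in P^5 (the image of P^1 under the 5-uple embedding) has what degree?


The rational normal curve in P^5 is the image of P^1 under the 5-uple Veronese.
A general hyperplane in P^5 pulls back to a degree-5 form on P^1, which has 5 zeros,
so the curve meets a general hyperplane in 5 points. Degree = 5.

5


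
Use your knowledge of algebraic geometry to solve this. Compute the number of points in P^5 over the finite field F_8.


P^5(F_8) has (q^(n+1) - 1)/(q - 1) points.
= 8^5 + 8^4 + 8^3 + 8^2 + 8^1 + 8^0
= 32768 + 4096 + 512 + 64 + 8 + 1
= 37449

37449


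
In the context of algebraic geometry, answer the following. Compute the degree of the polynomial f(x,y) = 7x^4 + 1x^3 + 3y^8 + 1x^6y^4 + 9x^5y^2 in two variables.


Examine each term for its total degree (sum of exponents).
  Term '7x^4' has total degree 4+0 = 4.
  Term '1x^3' has total degree 3+0 = 3.
  Term '3y^8' has total degree 0+8 = 8.
  Term '1x^6y^4' has total degree 6+4 = 10.
  Term '9x^5y^2' has total degree 5+2 = 7.
The maximum total degree among all terms is 10.

10


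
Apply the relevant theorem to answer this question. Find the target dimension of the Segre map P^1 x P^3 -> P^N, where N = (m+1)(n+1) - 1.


The Segre embedding maps P^m x P^n into P^N via
all products of coordinates from each factor.
N = (m+1)(n+1) - 1
N = (1+1)(3+1) - 1
N = 2*4 - 1
N = 8 - 1 = 7

7


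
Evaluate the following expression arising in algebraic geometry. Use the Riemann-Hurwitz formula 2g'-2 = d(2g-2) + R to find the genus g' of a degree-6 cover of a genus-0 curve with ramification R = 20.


Riemann-Hurwitz formula: 2g' - 2 = d(2g - 2) + R
Given: d = 6, g = 0, R = 20
2g' - 2 = 6*(2*0 - 2) + 20
2g' - 2 = 6*(-2) + 20
2g' - 2 = -12 + 20 = 8
2g' = 10
g' = 5

5


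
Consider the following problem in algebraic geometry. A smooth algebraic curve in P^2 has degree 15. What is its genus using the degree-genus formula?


Using the genus formula for smooth plane curves:
g = (d-1)(d-2)/2
g = (15-1)(15-2)/2
g = 14*13/2
g = 182/2 = 91

91


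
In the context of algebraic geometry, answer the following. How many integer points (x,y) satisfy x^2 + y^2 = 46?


Systematically check integer values of x where x^2 <= 46.
For each valid x, check if 46 - x^2 is a perfect square.
Total integer solutions found: 0

0


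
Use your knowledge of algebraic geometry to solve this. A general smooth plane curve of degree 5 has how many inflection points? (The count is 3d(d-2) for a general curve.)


For a general smooth plane curve C of degree d, the inflection points are
the intersection of C with its Hessian curve, which has degree 3(d-2).
By Bezout, the total intersection number is d * 3(d-2) = 5 * 9 = 45.
For a general curve every flex is ordinary, so each contributes
multiplicity 1 to C·Hess(C), and the number of distinct inflection
points is 3d(d-2).
Inflection points = 3*5*(5-2) = 3*5*3 = 45

45


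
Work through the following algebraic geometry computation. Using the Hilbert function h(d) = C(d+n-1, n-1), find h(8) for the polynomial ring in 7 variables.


The Hilbert function for the polynomial ring in 7 variables is:
h(d) = C(d+n-1, n-1)
h(8) = C(8+7-1, 7-1) = C(14, 6)
= 14! / (6! * 8!)
= 3003

3003


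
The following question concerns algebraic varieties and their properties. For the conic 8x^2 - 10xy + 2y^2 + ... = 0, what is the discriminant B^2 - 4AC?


The discriminant of a conic Ax^2 + Bxy + Cy^2 + ... = 0 is B^2 - 4AC.
B^2 = (-10)^2 = 100
4AC = 4*8*2 = 64
Discriminant = 100 - 64 = 36

36


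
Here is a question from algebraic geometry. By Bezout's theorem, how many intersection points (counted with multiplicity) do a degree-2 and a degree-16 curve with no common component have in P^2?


Bezout's theorem states the intersection count equals the product of degrees.
Intersection count = 2 * 16 = 32

32


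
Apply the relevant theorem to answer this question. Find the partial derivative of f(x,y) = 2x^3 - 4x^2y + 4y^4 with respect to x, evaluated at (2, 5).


df/dx = 3*2*x^2 + 2*(-4)*x^1*y
At (2,5): 3*2*2^2 + 2*(-4)*2^1*5
= 24 - 80
= -56

-56


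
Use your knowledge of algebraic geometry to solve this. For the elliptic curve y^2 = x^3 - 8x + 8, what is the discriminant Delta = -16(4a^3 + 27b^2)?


Compute each component:
4a^3 = 4*(-8)^3 = 4*(-512) = -2048
27b^2 = 27*8^2 = 27*64 = 1728
4a^3 + 27b^2 = -2048 + 1728 = -320
Delta = -16*(-320) = 5120

5120


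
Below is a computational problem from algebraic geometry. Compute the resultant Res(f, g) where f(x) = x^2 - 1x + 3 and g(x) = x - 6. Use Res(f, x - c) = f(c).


For Res(f, x - c), we evaluate f at x = c.
f(6) = 6^2 - 1*6 + 3
= 36 - 6 + 3
= 30 + 3 = 33
Res(f, g) = 33

33


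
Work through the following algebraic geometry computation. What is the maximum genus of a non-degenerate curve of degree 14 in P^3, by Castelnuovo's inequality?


Castelnuovo's bound: write d - 1 = m(r-1) + epsilon with 0 <= epsilon < r-1.
d - 1 = 14 - 1 = 13
r - 1 = 3 - 1 = 2
13 = 6*2 + 1, so m = 6, epsilon = 1
pi(d, r) = m(m-1)(r-1)/2 + m*epsilon
= 6*5*2/2 + 6*1
= 60/2 + 6
= 30 + 6 = 36

36


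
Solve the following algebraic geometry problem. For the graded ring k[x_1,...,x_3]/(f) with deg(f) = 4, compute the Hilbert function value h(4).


For R = k[x_1,...,x_n]/(f) with f homogeneous of degree e:
The Hilbert series is (1 - t^e)/(1 - t)^n.
So h(d) = C(d+n-1, n-1) - C(d-e+n-1, n-1) for d >= e.
With n=3, e=4, d=4:
C(4+3-1, 3-1) = C(6, 2) = 15
C(4-4+3-1, 3-1) = C(2, 2) = 1
h(4) = 15 - 1 = 14

14


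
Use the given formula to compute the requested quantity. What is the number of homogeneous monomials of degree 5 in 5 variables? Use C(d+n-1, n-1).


The number of degree-5 monomials in 5 variables is C(d+n-1, n-1).
= C(5+5-1, 5-1) = C(9, 4)
= 126

126


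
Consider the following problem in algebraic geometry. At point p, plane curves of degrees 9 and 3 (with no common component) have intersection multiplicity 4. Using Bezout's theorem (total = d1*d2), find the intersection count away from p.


By Bezout's theorem, the total intersection number is d1 * d2.
Total = 9 * 3 = 27
Intersection multiplicity at p = 4
Remaining intersections = 27 - 4 = 23

23


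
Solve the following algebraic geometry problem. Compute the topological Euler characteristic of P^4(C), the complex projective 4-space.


The complex projective space P^4 has one cell in each even real dimension 0, 2, ..., 8.
The cohomology groups are H^{2k}(P^4) = Z for k = 0,...,4, and 0 otherwise.
Euler characteristic = sum of Betti numbers = 1 per even-dimensional cohomology group.
chi(P^4) = 4 + 1 = 5

5


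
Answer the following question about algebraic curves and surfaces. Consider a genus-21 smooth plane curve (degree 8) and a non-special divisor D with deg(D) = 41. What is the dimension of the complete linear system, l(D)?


First, compute the genus of a smooth plane curve of degree 8:
g = (d-1)(d-2)/2 = (8-1)(8-2)/2 = 21
For a non-special divisor D (i.e., h^1(D) = 0), Riemann-Roch gives:
l(D) = deg(D) - g + 1
Since deg(D) = 41 >= 2g - 1 = 41, D is non-special.
l(D) = 41 - 21 + 1 = 21

21


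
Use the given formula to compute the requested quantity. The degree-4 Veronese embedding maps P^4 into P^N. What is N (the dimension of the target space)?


The Veronese embedding v_d: P^n -> P^N maps each point to all
degree-d monomials in n+1 homogeneous coordinates.
N = C(n+d, d) - 1
N = C(4+4, 4) - 1
N = C(8, 4) - 1
C(8, 4) = 70
N = 70 - 1 = 69

69


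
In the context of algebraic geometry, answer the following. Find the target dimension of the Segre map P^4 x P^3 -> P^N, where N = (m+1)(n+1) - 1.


The Segre embedding maps P^m x P^n into P^N via
all products of coordinates from each factor.
N = (m+1)(n+1) - 1
N = (4+1)(3+1) - 1
N = 5*4 - 1
N = 20 - 1 = 19

19


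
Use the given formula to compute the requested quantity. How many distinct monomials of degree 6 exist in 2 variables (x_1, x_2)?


The number of degree-6 monomials in 2 variables is C(d+n-1, n-1).
= C(6+2-1, 2-1) = C(7, 1)
= 7

7


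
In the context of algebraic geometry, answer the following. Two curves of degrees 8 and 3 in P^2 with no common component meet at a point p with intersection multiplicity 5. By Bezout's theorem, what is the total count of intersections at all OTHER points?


By Bezout's theorem, the total intersection number is d1 * d2.
Total = 8 * 3 = 24
Intersection multiplicity at p = 5
Remaining intersections = 24 - 5 = 19

19


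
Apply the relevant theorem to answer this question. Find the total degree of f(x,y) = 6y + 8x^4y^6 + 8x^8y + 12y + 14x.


Examine each term for its total degree (sum of exponents).
  Term '6y' has total degree 0+1 = 1.
  Term '8x^4y^6' has total degree 4+6 = 10.
  Term '8x^8y' has total degree 8+1 = 9.
  Term '12y' has total degree 0+1 = 1.
  Term '14x' has total degree 1+0 = 1.
The maximum total degree among all terms is 10.

10


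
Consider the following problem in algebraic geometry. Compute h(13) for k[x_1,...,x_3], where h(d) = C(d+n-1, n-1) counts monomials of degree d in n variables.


The Hilbert function for the polynomial ring in 3 variables is:
h(d) = C(d+n-1, n-1)
h(13) = C(13+3-1, 3-1) = C(15, 2)
= 15! / (2! * 13!)
= 105

105


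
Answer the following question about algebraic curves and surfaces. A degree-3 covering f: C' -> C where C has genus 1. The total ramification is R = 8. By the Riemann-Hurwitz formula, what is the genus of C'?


Riemann-Hurwitz formula: 2g' - 2 = d(2g - 2) + R
Given: d = 3, g = 1, R = 8
2g' - 2 = 3*(2*1 - 2) + 8
2g' - 2 = 3*0 + 8
2g' - 2 = 0 + 8 = 8
2g' = 10
g' = 5

5


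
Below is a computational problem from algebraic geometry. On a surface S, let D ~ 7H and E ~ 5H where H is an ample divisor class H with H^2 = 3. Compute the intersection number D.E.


Using bilinearity of the intersection pairing on a surface S:
(aH).(bH) = ab * (H.H)
We have H^2 = 3.
D.E = (7H).(5H) = 7*5*3
= 35*3
= 105

105


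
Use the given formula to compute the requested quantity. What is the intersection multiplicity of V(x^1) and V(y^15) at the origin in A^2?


The intersection multiplicity of V(x^a) and V(y^b) at the origin is:
I(O; V(x^1), V(y^15)) = dim_k(k[x,y]/(x^1, y^15))
A basis for k[x,y]/(x^1, y^15) is the set of monomials x^i * y^j
where 0 <= i < 1 and 0 <= j < 15.
The number of such monomials is 1 * 15 = 15

15


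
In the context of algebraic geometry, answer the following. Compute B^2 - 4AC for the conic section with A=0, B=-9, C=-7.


The discriminant of a conic Ax^2 + Bxy + Cy^2 + ... = 0 is B^2 - 4AC.
B^2 = (-9)^2 = 81
4AC = 4*0*(-7) = 0
Discriminant = 81 + 0 = 81

81


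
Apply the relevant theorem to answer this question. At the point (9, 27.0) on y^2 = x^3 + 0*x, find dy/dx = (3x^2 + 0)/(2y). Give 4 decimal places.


Using implicit differentiation of y^2 = x^3 + 0*x:
2y * dy/dx = 3x^2 + 0
dy/dx = (3x^2 + 0)/(2y)
Numerator: 3*9^2 + 0 = 243
Denominator: 2*27.0 = 54.0
dy/dx = 243/54.0 = 4.5000

4.5000


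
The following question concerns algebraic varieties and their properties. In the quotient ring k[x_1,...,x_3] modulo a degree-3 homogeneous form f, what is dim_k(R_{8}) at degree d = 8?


For R = k[x_1,...,x_n]/(f) with f homogeneous of degree e:
The Hilbert series is (1 - t^e)/(1 - t)^n.
So h(d) = C(d+n-1, n-1) - C(d-e+n-1, n-1) for d >= e.
With n=3, e=3, d=8:
C(8+3-1, 3-1) = C(10, 2) = 45
C(8-3+3-1, 3-1) = C(7, 2) = 21
h(8) = 45 - 21 = 24

24


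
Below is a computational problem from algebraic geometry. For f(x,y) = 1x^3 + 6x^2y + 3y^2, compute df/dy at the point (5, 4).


df/dy = 6*x^2 + 2*3*y^1
At (5,4): 6*5^2 + 2*3*4^1
= 150 + 24
= 174

174


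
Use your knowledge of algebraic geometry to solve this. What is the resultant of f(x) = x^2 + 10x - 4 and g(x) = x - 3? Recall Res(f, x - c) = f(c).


For Res(f, x - c), we evaluate f at x = c.
f(3) = 3^2 + 10*3 - 4
= 9 + 30 - 4
= 39 - 4 = 35
Res(f, g) = 35

35


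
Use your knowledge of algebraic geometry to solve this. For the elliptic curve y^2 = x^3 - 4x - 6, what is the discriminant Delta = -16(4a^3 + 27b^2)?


Compute each component:
4a^3 = 4*(-4)^3 = 4*(-64) = -256
27b^2 = 27*(-6)^2 = 27*36 = 972
4a^3 + 27b^2 = -256 + 972 = 716
Delta = -16*716 = -11456

-11456


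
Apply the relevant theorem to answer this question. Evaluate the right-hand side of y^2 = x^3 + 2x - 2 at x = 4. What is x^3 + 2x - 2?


Compute x^3 + 2x - 2 at x = 4:
x^3 = 4^3 = 64
2*x = 2*4 = 8
Sum: 64 + 8 - 2 = 70

70


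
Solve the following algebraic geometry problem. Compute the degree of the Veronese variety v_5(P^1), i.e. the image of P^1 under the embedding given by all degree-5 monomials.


The Veronese variety v_5(P^1) has degree d^r.
d^r = 5^1 = 5

5


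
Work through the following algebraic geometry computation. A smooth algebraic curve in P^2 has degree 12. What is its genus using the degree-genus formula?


Using the genus formula for smooth plane curves:
g = (d-1)(d-2)/2
g = (12-1)(12-2)/2
g = 11*10/2
g = 110/2 = 55

55


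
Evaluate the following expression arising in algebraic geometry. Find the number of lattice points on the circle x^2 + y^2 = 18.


Systematically check integer values of x where x^2 <= 18.
For each valid x, check if 18 - x^2 is a perfect square.
x=3: 18 - 9 = 9, sqrt = 3 (valid)
Total integer solutions found: 4

4


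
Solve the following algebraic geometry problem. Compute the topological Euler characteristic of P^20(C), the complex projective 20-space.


The complex projective space P^20 has one cell in each even real dimension 0, 2, ..., 40.
The cohomology groups are H^{2k}(P^20) = Z for k = 0,...,20, and 0 otherwise.
Euler characteristic = sum of Betti numbers = 1 per even-dimensional cohomology group.
chi(P^20) = 20 + 1 = 21

21


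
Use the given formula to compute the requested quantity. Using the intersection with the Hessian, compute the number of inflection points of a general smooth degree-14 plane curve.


For a general smooth plane curve C of degree d, the inflection points are
the intersection of C with its Hessian curve, which has degree 3(d-2).
By Bezout, the total intersection number is d * 3(d-2) = 14 * 36 = 504.
For a general curve every flex is ordinary, so each contributes
multiplicity 1 to C·Hess(C), and the number of distinct inflection
points is 3d(d-2).
Inflection points = 3*14*(14-2) = 3*14*12 = 504

504


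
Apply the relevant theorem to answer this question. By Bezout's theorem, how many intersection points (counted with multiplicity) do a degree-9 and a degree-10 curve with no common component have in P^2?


Bezout's theorem states the intersection count equals the product of degrees.
Intersection count = 9 * 10 = 90

90


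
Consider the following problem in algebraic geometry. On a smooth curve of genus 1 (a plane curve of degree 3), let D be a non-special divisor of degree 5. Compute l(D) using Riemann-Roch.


First, compute the genus of a smooth plane curve of degree 3:
g = (d-1)(d-2)/2 = (3-1)(3-2)/2 = 1
For a non-special divisor D (i.e., h^1(D) = 0), Riemann-Roch gives:
l(D) = deg(D) - g + 1
Since deg(D) = 5 >= 2g - 1 = 1, D is non-special.
l(D) = 5 - 1 + 1 = 5

5


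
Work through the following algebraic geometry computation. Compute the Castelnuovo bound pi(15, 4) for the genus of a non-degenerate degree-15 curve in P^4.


Castelnuovo's bound: write d - 1 = m(r-1) + epsilon with 0 <= epsilon < r-1.
d - 1 = 15 - 1 = 14
r - 1 = 4 - 1 = 3
14 = 4*3 + 2, so m = 4, epsilon = 2
pi(d, r) = m(m-1)(r-1)/2 + m*epsilon
= 4*3*3/2 + 4*2
= 36/2 + 8
= 18 + 8 = 26

26


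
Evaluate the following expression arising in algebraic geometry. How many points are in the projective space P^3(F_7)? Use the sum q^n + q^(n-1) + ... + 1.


P^3(F_7) has (q^(n+1) - 1)/(q - 1) points.
= 7^3 + 7^2 + 7^1 + 7^0
= 343 + 49 + 7 + 1
= 400

400


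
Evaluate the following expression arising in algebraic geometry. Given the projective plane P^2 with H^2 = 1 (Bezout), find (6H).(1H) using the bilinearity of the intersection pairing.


Using bilinearity of the intersection pairing on the projective plane P^2:
(aH).(bH) = ab * (H.H)
We have H^2 = 1 (Bezout).
D.E = (6H).(1H) = 6*1*1
= 6*1
= 6

6


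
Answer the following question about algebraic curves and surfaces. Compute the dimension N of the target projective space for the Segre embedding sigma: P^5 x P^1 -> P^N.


The Segre embedding maps P^m x P^n into P^N via
all products of coordinates from each factor.
N = (m+1)(n+1) - 1
N = (5+1)(1+1) - 1
N = 6*2 - 1
N = 12 - 1 = 11

11


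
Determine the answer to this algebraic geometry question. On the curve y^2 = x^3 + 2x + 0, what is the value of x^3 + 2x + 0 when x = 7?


Compute x^3 + 2x + 0 at x = 7:
x^3 = 7^3 = 343
2*x = 2*7 = 14
Sum: 343 + 14 + 0 = 357

357


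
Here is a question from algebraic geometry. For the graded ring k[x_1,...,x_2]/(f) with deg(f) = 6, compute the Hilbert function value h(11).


For R = k[x_1,...,x_n]/(f) with f homogeneous of degree e:
The Hilbert series is (1 - t^e)/(1 - t)^n.
So h(d) = C(d+n-1, n-1) - C(d-e+n-1, n-1) for d >= e.
With n=2, e=6, d=11:
C(11+2-1, 2-1) = C(12, 1) = 12
C(11-6+2-1, 2-1) = C(6, 1) = 6
h(11) = 12 - 6 = 6

6


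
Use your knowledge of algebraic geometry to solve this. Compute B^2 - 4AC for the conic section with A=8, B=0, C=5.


The discriminant of a conic Ax^2 + Bxy + Cy^2 + ... = 0 is B^2 - 4AC.
B^2 = 0^2 = 0
4AC = 4*8*5 = 160
Discriminant = 0 - 160 = -160

-160


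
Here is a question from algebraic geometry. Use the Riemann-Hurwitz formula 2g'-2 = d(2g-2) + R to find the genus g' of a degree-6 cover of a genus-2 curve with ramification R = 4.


Riemann-Hurwitz formula: 2g' - 2 = d(2g - 2) + R
Given: d = 6, g = 2, R = 4
2g' - 2 = 6*(2*2 - 2) + 4
2g' - 2 = 6*2 + 4
2g' - 2 = 12 + 4 = 16
2g' = 18
g' = 9

9


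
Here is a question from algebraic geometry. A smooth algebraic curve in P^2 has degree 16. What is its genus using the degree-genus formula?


Using the genus formula for smooth plane curves:
g = (d-1)(d-2)/2
g = (16-1)(16-2)/2
g = 15*14/2
g = 210/2 = 105

105


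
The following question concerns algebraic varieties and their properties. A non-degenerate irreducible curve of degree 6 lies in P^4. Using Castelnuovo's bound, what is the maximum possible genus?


Castelnuovo's bound: write d - 1 = m(r-1) + epsilon with 0 <= epsilon < r-1.
d - 1 = 6 - 1 = 5
r - 1 = 4 - 1 = 3
5 = 1*3 + 2, so m = 1, epsilon = 2
pi(d, r) = m(m-1)(r-1)/2 + m*epsilon
= 1*0*3/2 + 1*2
= 0/2 + 2
= 0 + 2 = 2

2


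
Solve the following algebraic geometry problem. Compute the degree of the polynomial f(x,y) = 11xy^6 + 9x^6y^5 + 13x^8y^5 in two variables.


Examine each term for its total degree (sum of exponents).
  Term '11xy^6' has total degree 1+6 = 7.
  Term '9x^6y^5' has total degree 6+5 = 11.
  Term '13x^8y^5' has total degree 8+5 = 13.
The maximum total degree among all terms is 13.

13
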